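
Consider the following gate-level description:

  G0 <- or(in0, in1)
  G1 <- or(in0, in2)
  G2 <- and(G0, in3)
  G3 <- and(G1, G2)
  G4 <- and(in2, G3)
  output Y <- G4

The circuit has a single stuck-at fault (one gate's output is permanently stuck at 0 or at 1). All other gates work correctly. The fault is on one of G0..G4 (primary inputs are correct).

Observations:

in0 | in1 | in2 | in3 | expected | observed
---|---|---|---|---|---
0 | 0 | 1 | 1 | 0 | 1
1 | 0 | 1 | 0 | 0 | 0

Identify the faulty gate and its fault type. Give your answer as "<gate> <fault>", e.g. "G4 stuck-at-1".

Fault-free values for test 1 (in0=0, in1=0, in2=1, in3=1): G0=0, G1=1, G2=0, G3=0, G4=0, giving Y=0. Observed 1.
Test 1: faults giving observed 1 are {G0 stuck-at-1, G2 stuck-at-1, G3 stuck-at-1, G4 stuck-at-1}.
Test 2 (in0=1, in1=0, in2=1, in3=0): fault-free G0=1, G1=1, G2=0, G3=0, G4=0 → 0; observed 0. Eliminates G2 stuck-at-1, G3 stuck-at-1, G4 stuck-at-1.
Only G0 stuck-at-1 is consistent with every test.

G0 stuck-at-1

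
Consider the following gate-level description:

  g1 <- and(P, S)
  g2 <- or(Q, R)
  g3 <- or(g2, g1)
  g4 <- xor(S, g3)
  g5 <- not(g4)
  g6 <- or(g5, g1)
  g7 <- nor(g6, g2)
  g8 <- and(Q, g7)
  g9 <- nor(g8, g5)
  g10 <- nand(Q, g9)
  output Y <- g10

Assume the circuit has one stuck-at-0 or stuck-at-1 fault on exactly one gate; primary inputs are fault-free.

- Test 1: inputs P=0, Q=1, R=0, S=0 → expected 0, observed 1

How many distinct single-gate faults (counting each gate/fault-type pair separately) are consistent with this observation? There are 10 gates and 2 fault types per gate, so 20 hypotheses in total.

Fault-free: g1=0, g2=1, g3=1, g4=1, g5=0, g6=0, g7=0, g8=0, g9=1, g10=0 → 0. Observed 1.
  g1: none of the 2 fault types match ✗
  g2: stuck-at-0 ✓; others ✗
  g3: stuck-at-0 ✓; others ✗
  g4: stuck-at-0 ✓; others ✗
  g5: stuck-at-1 ✓; others ✗
  g6: none of the 2 fault types match ✗
  g7: stuck-at-1 ✓; others ✗
  g8: stuck-at-1 ✓; others ✗
  g9: stuck-at-0 ✓; others ✗
  g10: stuck-at-1 ✓; others ✗
Consistent faults: {g2 stuck-at-0, g3 stuck-at-0, g4 stuck-at-0, g5 stuck-at-1, g7 stuck-at-1, g8 stuck-at-1, g9 stuck-at-0, g10 stuck-at-1} — 8 in all.

8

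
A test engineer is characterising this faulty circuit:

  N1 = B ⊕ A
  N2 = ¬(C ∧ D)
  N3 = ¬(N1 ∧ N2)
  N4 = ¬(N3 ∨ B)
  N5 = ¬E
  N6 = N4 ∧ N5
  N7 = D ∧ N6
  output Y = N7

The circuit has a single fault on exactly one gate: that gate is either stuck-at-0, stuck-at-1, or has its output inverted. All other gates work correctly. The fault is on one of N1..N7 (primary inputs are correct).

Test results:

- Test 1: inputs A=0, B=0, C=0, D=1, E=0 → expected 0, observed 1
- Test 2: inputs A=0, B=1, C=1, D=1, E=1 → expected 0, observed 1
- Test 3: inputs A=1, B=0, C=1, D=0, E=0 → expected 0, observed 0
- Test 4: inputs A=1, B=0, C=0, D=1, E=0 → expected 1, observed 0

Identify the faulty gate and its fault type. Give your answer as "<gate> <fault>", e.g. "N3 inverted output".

Fault-free values for test 1 (A=0, B=0, C=0, D=1, E=0): N1=0, N2=1, N3=1, N4=0, N5=1, N6=0, N7=0, giving Y=0. Observed 1.
Test 1: faults giving observed 1 are {N1 stuck-at-1, N1 inverted output, N3 stuck-at-0, N3 inverted output, N4 stuck-at-1, N4 inverted output, N6 stuck-at-1, N6 inverted output, N7 stuck-at-1, N7 inverted output}.
Test 2 (A=0, B=1, C=1, D=1, E=1): fault-free N1=1, N2=0, N3=1, N4=0, N5=0, N6=0, N7=0 → 0; observed 1. Eliminates N1 stuck-at-1, N1 inverted output, N3 stuck-at-0, N3 inverted output, N4 stuck-at-1, N4 inverted output.
Test 3 (A=1, B=0, C=1, D=0, E=0): fault-free N1=1, N2=1, N3=0, N4=1, N5=1, N6=1, N7=0 → 0; observed 0. Eliminates N7 stuck-at-1, N7 inverted output.
Test 4 (A=1, B=0, C=0, D=1, E=0): fault-free N1=1, N2=1, N3=0, N4=1, N5=1, N6=1, N7=1 → 1; observed 0. Eliminates N6 stuck-at-1.
Only N6 inverted output is consistent with every test.

N6 inverted output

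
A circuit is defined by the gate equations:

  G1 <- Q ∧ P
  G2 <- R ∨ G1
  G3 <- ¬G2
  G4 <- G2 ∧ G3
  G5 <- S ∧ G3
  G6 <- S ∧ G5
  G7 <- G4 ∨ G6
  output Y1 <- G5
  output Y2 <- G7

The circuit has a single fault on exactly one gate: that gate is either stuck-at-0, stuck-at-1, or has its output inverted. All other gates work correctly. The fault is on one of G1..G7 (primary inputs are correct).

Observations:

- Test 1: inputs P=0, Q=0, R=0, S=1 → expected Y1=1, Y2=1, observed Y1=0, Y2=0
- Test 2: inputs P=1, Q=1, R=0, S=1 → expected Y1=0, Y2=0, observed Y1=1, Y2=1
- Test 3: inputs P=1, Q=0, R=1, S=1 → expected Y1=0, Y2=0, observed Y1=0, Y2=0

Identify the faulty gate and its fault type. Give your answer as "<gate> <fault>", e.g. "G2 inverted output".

Fault-free values for test 1 (P=0, Q=0, R=0, S=1): G1=0, G2=0, G3=1, G4=0, G5=1, G6=1, G7=1, giving Y1=1, Y2=1. Observed Y1=0, Y2=0.
Test 1: faults giving observed Y1=0, Y2=0 are {G1 stuck-at-1, G1 inverted output, G2 stuck-at-1, G2 inverted output, G3 stuck-at-0, G3 inverted output, G5 stuck-at-0, G5 inverted output}.
Test 2 (P=1, Q=1, R=0, S=1): fault-free G1=1, G2=1, G3=0, G4=0, G5=0, G6=0, G7=0 → Y1=0, Y2=0; observed Y1=1, Y2=1. Eliminates G1 stuck-at-1, G2 stuck-at-1, G3 stuck-at-0, G5 stuck-at-0.
Test 3 (P=1, Q=0, R=1, S=1): fault-free G1=0, G2=1, G3=0, G4=0, G5=0, G6=0, G7=0 → Y1=0, Y2=0; observed Y1=0, Y2=0. Eliminates G2 inverted output, G3 inverted output, G5 inverted output.
Only G1 inverted output is consistent with every test.

G1 inverted output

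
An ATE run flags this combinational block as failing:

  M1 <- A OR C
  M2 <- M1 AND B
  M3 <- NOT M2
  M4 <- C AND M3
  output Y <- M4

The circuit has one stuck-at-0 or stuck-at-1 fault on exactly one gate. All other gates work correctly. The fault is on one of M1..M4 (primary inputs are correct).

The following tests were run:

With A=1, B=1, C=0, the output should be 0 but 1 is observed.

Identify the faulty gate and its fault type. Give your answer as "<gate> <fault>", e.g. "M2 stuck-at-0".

Fault-free values for test 1 (A=1, B=1, C=0): M1=1, M2=1, M3=0, M4=0, giving Y=0. Observed 1.
Test 1: faults giving observed 1 are {M4 stuck-at-1}.
Only M4 stuck-at-1 is consistent with every test.

M4 stuck-at-1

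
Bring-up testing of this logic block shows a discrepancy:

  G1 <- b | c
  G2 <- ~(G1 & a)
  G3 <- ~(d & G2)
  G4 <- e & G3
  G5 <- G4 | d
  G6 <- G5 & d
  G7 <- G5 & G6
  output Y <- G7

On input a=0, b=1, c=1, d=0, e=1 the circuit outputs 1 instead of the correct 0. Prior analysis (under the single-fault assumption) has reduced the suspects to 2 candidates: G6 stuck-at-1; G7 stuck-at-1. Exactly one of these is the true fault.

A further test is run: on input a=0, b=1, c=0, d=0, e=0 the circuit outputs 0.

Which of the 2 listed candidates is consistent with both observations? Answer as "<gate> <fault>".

Evaluate each candidate on input a=0, b=1, c=0, d=0, e=0:
  G6 stuck-at-1: G1=1, G2=1, G3=1, G4=0, G5=0, G6=1 [stuck-at-1], G7=0 → 0 — matches
  G7 stuck-at-1: G1=1, G2=1, G3=1, G4=0, G5=0, G6=0, G7=1 [stuck-at-1] → 1 — eliminated
Only G6 stuck-at-1 reproduces the observed 0.

G6 stuck-at-1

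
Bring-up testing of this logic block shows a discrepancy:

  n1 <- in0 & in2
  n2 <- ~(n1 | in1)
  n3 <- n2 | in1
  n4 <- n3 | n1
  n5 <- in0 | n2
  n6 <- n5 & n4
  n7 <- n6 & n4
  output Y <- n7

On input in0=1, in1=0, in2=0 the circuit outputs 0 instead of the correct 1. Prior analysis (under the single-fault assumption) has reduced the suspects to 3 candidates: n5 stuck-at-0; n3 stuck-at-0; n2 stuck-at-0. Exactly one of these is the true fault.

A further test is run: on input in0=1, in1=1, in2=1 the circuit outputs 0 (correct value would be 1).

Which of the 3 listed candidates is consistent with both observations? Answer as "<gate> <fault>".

n5 stuck-at-0

Evaluate each candidate on input in0=1, in1=1, in2=1:
  n5 stuck-at-0: n1=1, n2=0, n3=1, n4=1, n5=0 [stuck-at-0], n6=0, n7=0 → 0 — matches
  n3 stuck-at-0: n1=1, n2=0, n3=0 [stuck-at-0], n4=1, n5=1, n6=1, n7=1 → 1 — eliminated
  n2 stuck-at-0: n1=1, n2=0 [stuck-at-0], n3=1, n4=1, n5=1, n6=1, n7=1 → 1 — eliminated
Only n5 stuck-at-0 reproduces the observed 0.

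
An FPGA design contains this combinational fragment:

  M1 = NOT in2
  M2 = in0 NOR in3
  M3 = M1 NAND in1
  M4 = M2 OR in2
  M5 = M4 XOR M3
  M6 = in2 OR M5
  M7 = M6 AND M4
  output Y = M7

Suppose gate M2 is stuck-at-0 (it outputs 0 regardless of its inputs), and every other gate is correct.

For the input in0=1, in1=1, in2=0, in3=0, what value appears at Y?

0

Propagate with M2 forced: M1=1, M2=0 [stuck-at-0], M3=0, M4=0, M5=0, M6=0, M7=0.
So Y = 0. (Same as the fault-free value — the fault is masked on this input.)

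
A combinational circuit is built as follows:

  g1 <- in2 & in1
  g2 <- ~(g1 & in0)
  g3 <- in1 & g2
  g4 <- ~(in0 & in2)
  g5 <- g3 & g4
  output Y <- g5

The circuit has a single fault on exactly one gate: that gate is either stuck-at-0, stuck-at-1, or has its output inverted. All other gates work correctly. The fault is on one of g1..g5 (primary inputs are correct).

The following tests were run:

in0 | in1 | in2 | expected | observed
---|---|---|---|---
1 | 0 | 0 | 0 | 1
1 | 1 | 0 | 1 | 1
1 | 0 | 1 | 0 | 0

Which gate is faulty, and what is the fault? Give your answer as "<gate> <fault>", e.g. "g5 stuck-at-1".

Fault-free values for test 1 (in0=1, in1=0, in2=0): g1=0, g2=1, g3=0, g4=1, g5=0, giving Y=0. Observed 1.
Test 1: faults giving observed 1 are {g3 stuck-at-1, g3 inverted output, g5 stuck-at-1, g5 inverted output}.
Test 2 (in0=1, in1=1, in2=0): fault-free g1=0, g2=1, g3=1, g4=1, g5=1 → 1; observed 1. Eliminates g3 inverted output, g5 inverted output.
Test 3 (in0=1, in1=0, in2=1): fault-free g1=0, g2=1, g3=0, g4=0, g5=0 → 0; observed 0. Eliminates g5 stuck-at-1.
Only g3 stuck-at-1 is consistent with every test.

g3 stuck-at-1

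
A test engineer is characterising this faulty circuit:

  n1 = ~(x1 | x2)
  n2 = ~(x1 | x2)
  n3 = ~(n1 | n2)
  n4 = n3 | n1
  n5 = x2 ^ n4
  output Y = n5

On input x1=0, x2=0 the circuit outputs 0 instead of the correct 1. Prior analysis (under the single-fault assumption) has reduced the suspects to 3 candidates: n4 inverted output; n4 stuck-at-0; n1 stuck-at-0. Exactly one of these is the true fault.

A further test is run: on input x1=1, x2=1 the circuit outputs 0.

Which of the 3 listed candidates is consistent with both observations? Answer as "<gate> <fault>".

n1 stuck-at-0

Evaluate each candidate on input x1=1, x2=1:
  n4 inverted output: n1=0, n2=0, n3=1, n4=0 [inverted output], n5=1 → 1 — eliminated
  n4 stuck-at-0: n1=0, n2=0, n3=1, n4=0 [stuck-at-0], n5=1 → 1 — eliminated
  n1 stuck-at-0: n1=0 [stuck-at-0], n2=0, n3=1, n4=1, n5=0 → 0 — matches
Only n1 stuck-at-0 reproduces the observed 0.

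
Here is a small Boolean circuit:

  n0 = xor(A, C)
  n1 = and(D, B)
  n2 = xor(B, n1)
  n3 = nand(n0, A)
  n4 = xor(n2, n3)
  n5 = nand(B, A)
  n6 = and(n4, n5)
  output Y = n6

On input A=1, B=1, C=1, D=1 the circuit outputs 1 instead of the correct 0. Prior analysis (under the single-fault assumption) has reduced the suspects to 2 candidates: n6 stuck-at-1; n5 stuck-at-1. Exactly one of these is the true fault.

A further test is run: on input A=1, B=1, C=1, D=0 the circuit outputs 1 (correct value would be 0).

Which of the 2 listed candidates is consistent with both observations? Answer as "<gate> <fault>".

n6 stuck-at-1

Evaluate each candidate on input A=1, B=1, C=1, D=0:
  n6 stuck-at-1: n0=0, n1=0, n2=1, n3=1, n4=0, n5=0, n6=1 [stuck-at-1] → 1 — matches
  n5 stuck-at-1: n0=0, n1=0, n2=1, n3=1, n4=0, n5=1 [stuck-at-1], n6=0 → 0 — eliminated
Only n6 stuck-at-1 reproduces the observed 1.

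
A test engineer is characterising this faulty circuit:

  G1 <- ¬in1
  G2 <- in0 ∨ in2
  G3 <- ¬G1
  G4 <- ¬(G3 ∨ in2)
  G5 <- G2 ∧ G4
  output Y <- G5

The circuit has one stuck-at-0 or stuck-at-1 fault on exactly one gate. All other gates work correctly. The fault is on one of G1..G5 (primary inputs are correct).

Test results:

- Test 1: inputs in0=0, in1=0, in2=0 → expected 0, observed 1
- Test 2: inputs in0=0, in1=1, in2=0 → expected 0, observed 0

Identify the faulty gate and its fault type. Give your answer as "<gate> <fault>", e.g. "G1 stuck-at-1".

Fault-free values for test 1 (in0=0, in1=0, in2=0): G1=1, G2=0, G3=0, G4=1, G5=0, giving Y=0. Observed 1.
Test 1: faults giving observed 1 are {G2 stuck-at-1, G5 stuck-at-1}.
Test 2 (in0=0, in1=1, in2=0): fault-free G1=0, G2=0, G3=1, G4=0, G5=0 → 0; observed 0. Eliminates G5 stuck-at-1.
Only G2 stuck-at-1 is consistent with every test.

G2 stuck-at-1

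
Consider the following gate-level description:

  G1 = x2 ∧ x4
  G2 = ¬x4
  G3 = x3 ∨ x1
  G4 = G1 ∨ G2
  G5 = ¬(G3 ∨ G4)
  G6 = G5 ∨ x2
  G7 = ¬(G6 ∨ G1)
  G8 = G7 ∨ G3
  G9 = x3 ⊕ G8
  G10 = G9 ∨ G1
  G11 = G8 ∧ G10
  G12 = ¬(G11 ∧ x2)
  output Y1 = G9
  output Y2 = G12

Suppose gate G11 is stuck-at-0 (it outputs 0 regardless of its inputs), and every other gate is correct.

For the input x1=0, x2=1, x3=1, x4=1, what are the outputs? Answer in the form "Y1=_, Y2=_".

Propagate with G11 forced: G1=1, G2=0, G3=1, G4=1, G5=0, G6=1, G7=0, G8=1, G9=0, G10=1, G11=0 [stuck-at-0], G12=1.
So the outputs are Y1=0, Y2=1. (Without the fault they would be Y1=0, Y2=0.)

Y1=0, Y2=1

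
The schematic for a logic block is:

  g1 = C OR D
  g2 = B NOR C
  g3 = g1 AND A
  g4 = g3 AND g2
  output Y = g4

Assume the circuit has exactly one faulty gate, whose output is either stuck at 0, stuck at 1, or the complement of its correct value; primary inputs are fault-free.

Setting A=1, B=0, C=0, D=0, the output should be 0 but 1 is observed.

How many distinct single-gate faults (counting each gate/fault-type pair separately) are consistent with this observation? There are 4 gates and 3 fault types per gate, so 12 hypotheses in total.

6

Fault-free: g1=0, g2=1, g3=0, g4=0 → 0. Observed 1.
  g1 stuck-at-0: output 0 ✗
  g1 stuck-at-1: output 1 ✓
  g1 inverted output: output 1 ✓
  g2 stuck-at-0: output 0 ✗
  g2 stuck-at-1: output 0 ✗
  g2 inverted output: output 0 ✗
  g3 stuck-at-0: output 0 ✗
  g3 stuck-at-1: output 1 ✓
  g3 inverted output: output 1 ✓
  g4 stuck-at-0: output 0 ✗
  g4 stuck-at-1: output 1 ✓
  g4 inverted output: output 1 ✓
Consistent faults: {g1 stuck-at-1, g1 inverted output, g3 stuck-at-1, g3 inverted output, g4 stuck-at-1, g4 inverted output} — 6 in all.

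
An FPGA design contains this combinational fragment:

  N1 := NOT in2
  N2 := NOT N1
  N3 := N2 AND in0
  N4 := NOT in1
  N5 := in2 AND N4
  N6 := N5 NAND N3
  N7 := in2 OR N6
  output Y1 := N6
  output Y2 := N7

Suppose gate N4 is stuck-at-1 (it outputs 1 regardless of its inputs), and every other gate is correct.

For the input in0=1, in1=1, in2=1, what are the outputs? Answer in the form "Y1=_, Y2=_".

Y1=0, Y2=1

Propagate with N4 forced: N1=0, N2=1, N3=1, N4=1 [stuck-at-1], N5=1, N6=0, N7=1.
So the outputs are Y1=0, Y2=1. (Without the fault they would be Y1=1, Y2=1.)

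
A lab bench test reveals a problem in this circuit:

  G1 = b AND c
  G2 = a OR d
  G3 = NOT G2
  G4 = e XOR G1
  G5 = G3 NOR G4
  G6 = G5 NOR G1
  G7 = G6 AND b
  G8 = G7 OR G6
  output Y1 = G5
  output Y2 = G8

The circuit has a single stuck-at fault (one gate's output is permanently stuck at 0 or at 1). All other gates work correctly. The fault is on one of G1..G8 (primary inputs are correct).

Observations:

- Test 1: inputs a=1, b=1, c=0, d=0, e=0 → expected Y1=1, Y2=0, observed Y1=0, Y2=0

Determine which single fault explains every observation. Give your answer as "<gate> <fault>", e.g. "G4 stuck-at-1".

Fault-free values for test 1 (a=1, b=1, c=0, d=0, e=0): G1=0, G2=1, G3=0, G4=0, G5=1, G6=0, G7=0, G8=0, giving Y1=1, Y2=0. Observed Y1=0, Y2=0.
Test 1: faults giving observed Y1=0, Y2=0 are {G1 stuck-at-1}.
Only G1 stuck-at-1 is consistent with every test.

G1 stuck-at-1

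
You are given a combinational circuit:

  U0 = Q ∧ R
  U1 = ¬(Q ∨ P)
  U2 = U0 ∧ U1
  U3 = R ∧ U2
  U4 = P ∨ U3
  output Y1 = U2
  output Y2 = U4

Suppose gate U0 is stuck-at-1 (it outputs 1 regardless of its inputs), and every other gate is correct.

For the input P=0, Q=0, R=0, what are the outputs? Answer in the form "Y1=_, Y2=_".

Y1=1, Y2=0

Propagate with U0 forced: U0=1 [stuck-at-1], U1=1, U2=1, U3=0, U4=0.
So the outputs are Y1=1, Y2=0. (Without the fault they would be Y1=0, Y2=0.)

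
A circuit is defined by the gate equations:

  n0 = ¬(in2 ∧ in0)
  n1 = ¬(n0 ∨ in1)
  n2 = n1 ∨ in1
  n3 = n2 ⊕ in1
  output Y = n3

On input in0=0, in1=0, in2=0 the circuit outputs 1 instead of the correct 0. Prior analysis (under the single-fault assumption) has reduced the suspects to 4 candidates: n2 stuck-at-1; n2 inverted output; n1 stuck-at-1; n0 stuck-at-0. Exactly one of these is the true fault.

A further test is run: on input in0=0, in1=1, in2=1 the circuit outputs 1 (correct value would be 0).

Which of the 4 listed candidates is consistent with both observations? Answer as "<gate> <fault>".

n2 inverted output

Evaluate each candidate on input in0=0, in1=1, in2=1:
  n2 stuck-at-1: n0=1, n1=0, n2=1 [stuck-at-1], n3=0 → 0 — eliminated
  n2 inverted output: n0=1, n1=0, n2=0 [inverted output], n3=1 → 1 — matches
  n1 stuck-at-1: n0=1, n1=1 [stuck-at-1], n2=1, n3=0 → 0 — eliminated
  n0 stuck-at-0: n0=0 [stuck-at-0], n1=0, n2=1, n3=0 → 0 — eliminated
Only n2 inverted output reproduces the observed 1.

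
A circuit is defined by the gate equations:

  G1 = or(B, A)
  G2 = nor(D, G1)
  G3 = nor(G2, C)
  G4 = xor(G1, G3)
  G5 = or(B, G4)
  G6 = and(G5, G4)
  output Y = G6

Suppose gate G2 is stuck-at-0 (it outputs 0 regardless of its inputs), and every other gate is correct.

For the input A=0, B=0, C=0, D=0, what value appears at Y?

1

Propagate with G2 forced: G1=0, G2=0 [stuck-at-0], G3=1, G4=1, G5=1, G6=1.
So Y = 1. (Without the fault it would be 0.)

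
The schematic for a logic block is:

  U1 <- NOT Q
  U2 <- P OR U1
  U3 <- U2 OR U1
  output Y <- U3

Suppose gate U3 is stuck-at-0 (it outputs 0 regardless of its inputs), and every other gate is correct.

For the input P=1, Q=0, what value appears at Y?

Propagate with U3 forced: U1=1, U2=1, U3=0 [stuck-at-0].
So Y = 0. (Without the fault it would be 1.)

0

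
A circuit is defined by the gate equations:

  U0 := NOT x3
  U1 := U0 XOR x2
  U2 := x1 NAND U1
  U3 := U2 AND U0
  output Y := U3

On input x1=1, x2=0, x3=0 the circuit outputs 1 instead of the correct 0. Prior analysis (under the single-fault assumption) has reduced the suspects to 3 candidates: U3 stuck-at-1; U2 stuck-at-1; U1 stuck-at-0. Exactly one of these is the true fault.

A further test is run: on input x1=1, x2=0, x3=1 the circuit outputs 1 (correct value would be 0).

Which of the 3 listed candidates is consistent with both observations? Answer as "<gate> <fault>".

Evaluate each candidate on input x1=1, x2=0, x3=1:
  U3 stuck-at-1: U0=0, U1=0, U2=1, U3=1 [stuck-at-1] → 1 — matches
  U2 stuck-at-1: U0=0, U1=0, U2=1 [stuck-at-1], U3=0 → 0 — eliminated
  U1 stuck-at-0: U0=0, U1=0 [stuck-at-0], U2=1, U3=0 → 0 — eliminated
Only U3 stuck-at-1 reproduces the observed 1.

U3 stuck-at-1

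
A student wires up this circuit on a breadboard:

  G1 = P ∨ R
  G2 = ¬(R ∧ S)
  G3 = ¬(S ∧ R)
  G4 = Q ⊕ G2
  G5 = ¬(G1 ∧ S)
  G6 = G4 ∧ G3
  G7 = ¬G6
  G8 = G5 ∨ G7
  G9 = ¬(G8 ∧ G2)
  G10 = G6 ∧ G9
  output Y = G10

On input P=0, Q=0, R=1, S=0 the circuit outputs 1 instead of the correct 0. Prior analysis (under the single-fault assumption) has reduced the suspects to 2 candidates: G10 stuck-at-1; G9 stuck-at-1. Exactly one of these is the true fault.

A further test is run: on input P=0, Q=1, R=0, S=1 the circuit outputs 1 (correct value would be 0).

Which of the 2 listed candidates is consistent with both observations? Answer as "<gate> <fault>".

G10 stuck-at-1

Evaluate each candidate on input P=0, Q=1, R=0, S=1:
  G10 stuck-at-1: G1=0, G2=1, G3=1, G4=0, G5=1, G6=0, G7=1, G8=1, G9=0, G10=1 [stuck-at-1] → 1 — matches
  G9 stuck-at-1: G1=0, G2=1, G3=1, G4=0, G5=1, G6=0, G7=1, G8=1, G9=1 [stuck-at-1], G10=0 → 0 — eliminated
Only G10 stuck-at-1 reproduces the observed 1.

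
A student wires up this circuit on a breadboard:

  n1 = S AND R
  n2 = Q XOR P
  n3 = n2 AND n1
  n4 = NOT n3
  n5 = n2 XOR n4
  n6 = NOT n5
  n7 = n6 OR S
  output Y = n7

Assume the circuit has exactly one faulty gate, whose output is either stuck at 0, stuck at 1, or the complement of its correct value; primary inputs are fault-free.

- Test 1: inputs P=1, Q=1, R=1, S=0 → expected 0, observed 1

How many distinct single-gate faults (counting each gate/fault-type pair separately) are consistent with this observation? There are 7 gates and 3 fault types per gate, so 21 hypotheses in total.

Fault-free: n1=0, n2=0, n3=0, n4=1, n5=1, n6=0, n7=0 → 0. Observed 1.
  n1: none of the 3 fault types match ✗
  n2: stuck-at-1, inverted output ✓; others ✗
  n3: stuck-at-1, inverted output ✓; others ✗
  n4: stuck-at-0, inverted output ✓; others ✗
  n5: stuck-at-0, inverted output ✓; others ✗
  n6: stuck-at-1, inverted output ✓; others ✗
  n7: stuck-at-1, inverted output ✓; others ✗
Consistent faults: {n2 stuck-at-1, n2 inverted output, n3 stuck-at-1, n3 inverted output, n4 stuck-at-0, n4 inverted output, n5 stuck-at-0, n5 inverted output, n6 stuck-at-1, n6 inverted output, n7 stuck-at-1, n7 inverted output} — 12 in all.

12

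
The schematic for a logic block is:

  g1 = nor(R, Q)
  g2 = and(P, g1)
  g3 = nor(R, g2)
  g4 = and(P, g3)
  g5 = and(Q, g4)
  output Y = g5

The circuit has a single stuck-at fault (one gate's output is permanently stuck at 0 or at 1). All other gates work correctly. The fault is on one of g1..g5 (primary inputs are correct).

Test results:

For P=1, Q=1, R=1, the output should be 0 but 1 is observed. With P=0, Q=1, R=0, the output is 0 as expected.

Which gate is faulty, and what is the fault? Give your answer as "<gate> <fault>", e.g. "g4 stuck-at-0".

g3 stuck-at-1

Fault-free values for test 1 (P=1, Q=1, R=1): g1=0, g2=0, g3=0, g4=0, g5=0, giving Y=0. Observed 1.
Test 1: faults giving observed 1 are {g3 stuck-at-1, g4 stuck-at-1, g5 stuck-at-1}.
Test 2 (P=0, Q=1, R=0): fault-free g1=0, g2=0, g3=1, g4=0, g5=0 → 0; observed 0. Eliminates g4 stuck-at-1, g5 stuck-at-1.
Only g3 stuck-at-1 is consistent with every test.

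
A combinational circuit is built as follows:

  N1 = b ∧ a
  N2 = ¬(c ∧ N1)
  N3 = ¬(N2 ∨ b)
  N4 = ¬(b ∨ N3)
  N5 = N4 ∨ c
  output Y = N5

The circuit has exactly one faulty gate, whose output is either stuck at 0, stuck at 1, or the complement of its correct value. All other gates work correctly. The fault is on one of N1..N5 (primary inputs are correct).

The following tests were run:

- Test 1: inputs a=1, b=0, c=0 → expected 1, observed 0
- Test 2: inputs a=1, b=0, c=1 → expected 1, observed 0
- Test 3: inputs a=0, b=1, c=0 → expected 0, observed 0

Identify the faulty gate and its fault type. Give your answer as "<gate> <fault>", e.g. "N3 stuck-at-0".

Fault-free values for test 1 (a=1, b=0, c=0): N1=0, N2=1, N3=0, N4=1, N5=1, giving Y=1. Observed 0.
Test 1: faults giving observed 0 are {N2 stuck-at-0, N2 inverted output, N3 stuck-at-1, N3 inverted output, N4 stuck-at-0, N4 inverted output, N5 stuck-at-0, N5 inverted output}.
Test 2 (a=1, b=0, c=1): fault-free N1=0, N2=1, N3=0, N4=1, N5=1 → 1; observed 0. Eliminates N2 stuck-at-0, N2 inverted output, N3 stuck-at-1, N3 inverted output, N4 stuck-at-0, N4 inverted output.
Test 3 (a=0, b=1, c=0): fault-free N1=0, N2=1, N3=0, N4=0, N5=0 → 0; observed 0. Eliminates N5 inverted output.
Only N5 stuck-at-0 is consistent with every test.

N5 stuck-at-0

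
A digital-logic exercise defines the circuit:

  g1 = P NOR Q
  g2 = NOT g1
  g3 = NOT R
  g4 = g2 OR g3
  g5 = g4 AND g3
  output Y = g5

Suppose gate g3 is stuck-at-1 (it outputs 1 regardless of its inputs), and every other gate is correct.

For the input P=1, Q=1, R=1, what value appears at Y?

Propagate with g3 forced: g1=0, g2=1, g3=1 [stuck-at-1], g4=1, g5=1.
So Y = 1. (Without the fault it would be 0.)

1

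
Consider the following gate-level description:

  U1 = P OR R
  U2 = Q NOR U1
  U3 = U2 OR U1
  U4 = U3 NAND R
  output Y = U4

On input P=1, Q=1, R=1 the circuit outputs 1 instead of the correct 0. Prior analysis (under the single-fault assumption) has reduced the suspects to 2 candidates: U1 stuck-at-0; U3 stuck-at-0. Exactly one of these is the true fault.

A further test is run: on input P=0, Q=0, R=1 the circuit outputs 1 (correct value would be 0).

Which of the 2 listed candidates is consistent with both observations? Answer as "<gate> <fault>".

Evaluate each candidate on input P=0, Q=0, R=1:
  U1 stuck-at-0: U1=0 [stuck-at-0], U2=1, U3=1, U4=0 → 0 — eliminated
  U3 stuck-at-0: U1=1, U2=0, U3=0 [stuck-at-0], U4=1 → 1 — matches
Only U3 stuck-at-0 reproduces the observed 1.

U3 stuck-at-0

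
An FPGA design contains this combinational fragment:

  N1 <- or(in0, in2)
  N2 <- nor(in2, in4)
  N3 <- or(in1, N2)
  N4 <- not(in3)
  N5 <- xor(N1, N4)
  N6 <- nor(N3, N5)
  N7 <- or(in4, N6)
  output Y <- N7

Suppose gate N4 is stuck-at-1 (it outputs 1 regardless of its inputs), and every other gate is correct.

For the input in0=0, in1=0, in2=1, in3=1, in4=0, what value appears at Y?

1

Propagate with N4 forced: N1=1, N2=0, N3=0, N4=1 [stuck-at-1], N5=0, N6=1, N7=1.
So Y = 1. (Without the fault it would be 0.)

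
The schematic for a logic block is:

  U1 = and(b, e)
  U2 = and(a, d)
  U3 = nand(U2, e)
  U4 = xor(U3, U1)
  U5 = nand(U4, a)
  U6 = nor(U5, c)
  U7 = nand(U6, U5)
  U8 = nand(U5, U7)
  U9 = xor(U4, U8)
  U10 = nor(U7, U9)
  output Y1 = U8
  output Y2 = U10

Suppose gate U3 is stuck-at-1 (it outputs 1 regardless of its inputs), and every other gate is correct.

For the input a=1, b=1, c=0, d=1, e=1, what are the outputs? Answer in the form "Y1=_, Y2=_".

Y1=0, Y2=0

Propagate with U3 forced: U1=1, U2=1, U3=1 [stuck-at-1], U4=0, U5=1, U6=0, U7=1, U8=0, U9=0, U10=0.
So the outputs are Y1=0, Y2=0. (Without the fault they would be Y1=1, Y2=0.)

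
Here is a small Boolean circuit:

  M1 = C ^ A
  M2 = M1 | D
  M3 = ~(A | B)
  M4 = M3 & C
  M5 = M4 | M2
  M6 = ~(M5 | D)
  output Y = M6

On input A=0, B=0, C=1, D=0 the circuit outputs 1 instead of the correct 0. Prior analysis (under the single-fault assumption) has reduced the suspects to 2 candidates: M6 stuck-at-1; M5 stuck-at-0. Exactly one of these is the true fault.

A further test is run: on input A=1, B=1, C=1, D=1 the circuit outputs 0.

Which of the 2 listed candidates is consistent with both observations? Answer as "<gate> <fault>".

M5 stuck-at-0

Evaluate each candidate on input A=1, B=1, C=1, D=1:
  M6 stuck-at-1: M1=0, M2=1, M3=0, M4=0, M5=1, M6=1 [stuck-at-1] → 1 — eliminated
  M5 stuck-at-0: M1=0, M2=1, M3=0, M4=0, M5=0 [stuck-at-0], M6=0 → 0 — matches
Only M5 stuck-at-0 reproduces the observed 0.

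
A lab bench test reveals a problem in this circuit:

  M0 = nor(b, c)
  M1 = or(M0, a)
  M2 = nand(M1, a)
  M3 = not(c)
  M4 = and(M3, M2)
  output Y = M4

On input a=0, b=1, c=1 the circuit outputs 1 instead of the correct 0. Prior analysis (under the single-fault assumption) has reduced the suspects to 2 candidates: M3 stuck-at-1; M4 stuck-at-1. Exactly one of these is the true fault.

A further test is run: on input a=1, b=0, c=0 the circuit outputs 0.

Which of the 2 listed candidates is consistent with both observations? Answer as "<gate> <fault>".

Evaluate each candidate on input a=1, b=0, c=0:
  M3 stuck-at-1: M0=1, M1=1, M2=0, M3=1 [stuck-at-1], M4=0 → 0 — matches
  M4 stuck-at-1: M0=1, M1=1, M2=0, M3=1, M4=1 [stuck-at-1] → 1 — eliminated
Only M3 stuck-at-1 reproduces the observed 0.

M3 stuck-at-1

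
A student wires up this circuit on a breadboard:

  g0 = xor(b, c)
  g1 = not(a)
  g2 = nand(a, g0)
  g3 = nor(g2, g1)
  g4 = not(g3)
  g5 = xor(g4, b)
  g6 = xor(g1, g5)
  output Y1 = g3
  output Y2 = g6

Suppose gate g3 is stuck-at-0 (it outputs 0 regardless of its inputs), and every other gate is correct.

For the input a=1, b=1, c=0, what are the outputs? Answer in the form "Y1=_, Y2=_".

Y1=0, Y2=0

Propagate with g3 forced: g0=1, g1=0, g2=0, g3=0 [stuck-at-0], g4=1, g5=0, g6=0.
So the outputs are Y1=0, Y2=0. (Without the fault they would be Y1=1, Y2=1.)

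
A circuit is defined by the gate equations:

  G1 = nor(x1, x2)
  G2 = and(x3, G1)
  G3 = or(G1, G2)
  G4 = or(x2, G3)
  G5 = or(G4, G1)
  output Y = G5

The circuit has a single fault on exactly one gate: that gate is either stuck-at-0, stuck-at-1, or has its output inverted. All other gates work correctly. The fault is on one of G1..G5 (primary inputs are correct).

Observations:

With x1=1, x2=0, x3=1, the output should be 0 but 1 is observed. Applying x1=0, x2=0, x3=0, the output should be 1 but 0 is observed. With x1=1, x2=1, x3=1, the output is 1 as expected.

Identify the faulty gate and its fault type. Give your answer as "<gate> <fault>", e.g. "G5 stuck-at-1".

G1 inverted output

Fault-free values for test 1 (x1=1, x2=0, x3=1): G1=0, G2=0, G3=0, G4=0, G5=0, giving Y=0. Observed 1.
Test 1: faults giving observed 1 are {G1 stuck-at-1, G1 inverted output, G2 stuck-at-1, G2 inverted output, G3 stuck-at-1, G3 inverted output, G4 stuck-at-1, G4 inverted output, G5 stuck-at-1, G5 inverted output}.
Test 2 (x1=0, x2=0, x3=0): fault-free G1=1, G2=0, G3=1, G4=1, G5=1 → 1; observed 0. Eliminates G1 stuck-at-1, G2 stuck-at-1, G2 inverted output, G3 stuck-at-1, G3 inverted output, G4 stuck-at-1, G4 inverted output, G5 stuck-at-1.
Test 3 (x1=1, x2=1, x3=1): fault-free G1=0, G2=0, G3=0, G4=1, G5=1 → 1; observed 1. Eliminates G5 inverted output.
Only G1 inverted output is consistent with every test.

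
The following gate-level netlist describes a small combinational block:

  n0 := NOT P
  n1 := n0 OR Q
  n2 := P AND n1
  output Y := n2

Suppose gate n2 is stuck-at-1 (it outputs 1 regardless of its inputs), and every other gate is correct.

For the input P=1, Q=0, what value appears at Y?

Propagate with n2 forced: n0=0, n1=0, n2=1 [stuck-at-1].
So Y = 1. (Without the fault it would be 0.)

1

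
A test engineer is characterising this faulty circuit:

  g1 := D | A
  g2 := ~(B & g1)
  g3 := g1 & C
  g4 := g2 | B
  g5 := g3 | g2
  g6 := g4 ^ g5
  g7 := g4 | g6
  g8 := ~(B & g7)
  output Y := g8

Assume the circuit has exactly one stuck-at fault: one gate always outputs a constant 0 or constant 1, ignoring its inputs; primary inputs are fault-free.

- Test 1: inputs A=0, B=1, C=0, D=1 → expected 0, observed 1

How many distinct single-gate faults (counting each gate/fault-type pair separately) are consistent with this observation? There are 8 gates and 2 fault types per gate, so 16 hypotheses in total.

3

Fault-free: g1=1, g2=0, g3=0, g4=1, g5=0, g6=1, g7=1, g8=0 → 0. Observed 1.
  g1: none of the 2 fault types match ✗
  g2: none of the 2 fault types match ✗
  g3: none of the 2 fault types match ✗
  g4: stuck-at-0 ✓; others ✗
  g5: none of the 2 fault types match ✗
  g6: none of the 2 fault types match ✗
  g7: stuck-at-0 ✓; others ✗
  g8: stuck-at-1 ✓; others ✗
Consistent faults: {g4 stuck-at-0, g7 stuck-at-0, g8 stuck-at-1} — 3 in all.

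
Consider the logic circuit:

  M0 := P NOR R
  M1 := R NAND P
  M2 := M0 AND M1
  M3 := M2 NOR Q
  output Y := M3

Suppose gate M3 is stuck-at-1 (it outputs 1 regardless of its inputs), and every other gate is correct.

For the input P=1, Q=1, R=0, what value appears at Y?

Propagate with M3 forced: M0=0, M1=1, M2=0, M3=1 [stuck-at-1].
So Y = 1. (Without the fault it would be 0.)

1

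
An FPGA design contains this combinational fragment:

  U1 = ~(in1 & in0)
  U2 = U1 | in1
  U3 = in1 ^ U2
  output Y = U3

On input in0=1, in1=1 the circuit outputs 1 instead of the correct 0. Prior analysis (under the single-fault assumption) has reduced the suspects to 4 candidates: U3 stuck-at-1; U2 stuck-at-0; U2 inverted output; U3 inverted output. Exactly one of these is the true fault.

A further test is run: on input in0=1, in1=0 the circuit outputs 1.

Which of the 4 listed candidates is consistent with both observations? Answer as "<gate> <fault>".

Evaluate each candidate on input in0=1, in1=0:
  U3 stuck-at-1: U1=1, U2=1, U3=1 [stuck-at-1] → 1 — matches
  U2 stuck-at-0: U1=1, U2=0 [stuck-at-0], U3=0 → 0 — eliminated
  U2 inverted output: U1=1, U2=0 [inverted output], U3=0 → 0 — eliminated
  U3 inverted output: U1=1, U2=1, U3=0 [inverted output] → 0 — eliminated
Only U3 stuck-at-1 reproduces the observed 1.

U3 stuck-at-1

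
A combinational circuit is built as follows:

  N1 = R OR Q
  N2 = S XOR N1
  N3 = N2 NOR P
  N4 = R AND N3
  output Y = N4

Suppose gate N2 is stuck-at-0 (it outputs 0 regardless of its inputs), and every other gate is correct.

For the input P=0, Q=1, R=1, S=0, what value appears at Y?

1

Propagate with N2 forced: N1=1, N2=0 [stuck-at-0], N3=1, N4=1.
So Y = 1. (Without the fault it would be 0.)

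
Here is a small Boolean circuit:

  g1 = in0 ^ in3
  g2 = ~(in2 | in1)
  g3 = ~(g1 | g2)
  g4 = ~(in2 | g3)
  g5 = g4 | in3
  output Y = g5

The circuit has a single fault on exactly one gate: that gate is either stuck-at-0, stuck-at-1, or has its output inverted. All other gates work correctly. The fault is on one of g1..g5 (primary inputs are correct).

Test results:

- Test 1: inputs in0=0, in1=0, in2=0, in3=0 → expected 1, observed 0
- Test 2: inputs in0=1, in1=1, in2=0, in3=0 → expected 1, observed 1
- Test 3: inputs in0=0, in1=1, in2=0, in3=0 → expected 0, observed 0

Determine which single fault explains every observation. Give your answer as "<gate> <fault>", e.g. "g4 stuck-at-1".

Fault-free values for test 1 (in0=0, in1=0, in2=0, in3=0): g1=0, g2=1, g3=0, g4=1, g5=1, giving Y=1. Observed 0.
Test 1: faults giving observed 0 are {g2 stuck-at-0, g2 inverted output, g3 stuck-at-1, g3 inverted output, g4 stuck-at-0, g4 inverted output, g5 stuck-at-0, g5 inverted output}.
Test 2 (in0=1, in1=1, in2=0, in3=0): fault-free g1=1, g2=0, g3=0, g4=1, g5=1 → 1; observed 1. Eliminates g3 stuck-at-1, g3 inverted output, g4 stuck-at-0, g4 inverted output, g5 stuck-at-0, g5 inverted output.
Test 3 (in0=0, in1=1, in2=0, in3=0): fault-free g1=0, g2=0, g3=1, g4=0, g5=0 → 0; observed 0. Eliminates g2 inverted output.
Only g2 stuck-at-0 is consistent with every test.

g2 stuck-at-0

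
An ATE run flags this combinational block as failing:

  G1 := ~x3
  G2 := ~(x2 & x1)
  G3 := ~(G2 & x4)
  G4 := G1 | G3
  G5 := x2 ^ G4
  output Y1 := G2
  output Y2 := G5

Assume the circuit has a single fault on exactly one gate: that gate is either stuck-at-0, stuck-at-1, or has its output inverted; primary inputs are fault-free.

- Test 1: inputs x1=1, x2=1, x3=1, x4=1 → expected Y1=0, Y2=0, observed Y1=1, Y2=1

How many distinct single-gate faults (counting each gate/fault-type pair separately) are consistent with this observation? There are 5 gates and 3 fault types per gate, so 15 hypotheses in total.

2

Fault-free: G1=0, G2=0, G3=1, G4=1, G5=0 → Y1=0, Y2=0. Observed Y1=1, Y2=1.
  G1: none of the 3 fault types match ✗
  G2: stuck-at-1, inverted output ✓; others ✗
  G3: none of the 3 fault types match ✗
  G4: none of the 3 fault types match ✗
  G5: none of the 3 fault types match ✗
Consistent faults: {G2 stuck-at-1, G2 inverted output} — 2 in all.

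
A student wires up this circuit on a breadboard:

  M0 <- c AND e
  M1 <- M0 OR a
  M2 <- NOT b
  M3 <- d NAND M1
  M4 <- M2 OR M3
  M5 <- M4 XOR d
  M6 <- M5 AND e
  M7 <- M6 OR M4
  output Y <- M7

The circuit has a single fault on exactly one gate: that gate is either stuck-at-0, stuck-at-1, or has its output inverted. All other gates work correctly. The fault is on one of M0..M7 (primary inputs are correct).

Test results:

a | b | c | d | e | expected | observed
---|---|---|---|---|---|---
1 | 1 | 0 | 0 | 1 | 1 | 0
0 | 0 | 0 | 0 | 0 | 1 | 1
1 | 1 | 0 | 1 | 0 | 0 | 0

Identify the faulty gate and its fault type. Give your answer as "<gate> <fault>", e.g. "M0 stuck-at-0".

Fault-free values for test 1 (a=1, b=1, c=0, d=0, e=1): M0=0, M1=1, M2=0, M3=1, M4=1, M5=1, M6=1, M7=1, giving Y=1. Observed 0.
Test 1: faults giving observed 0 are {M3 stuck-at-0, M3 inverted output, M4 stuck-at-0, M4 inverted output, M7 stuck-at-0, M7 inverted output}.
Test 2 (a=0, b=0, c=0, d=0, e=0): fault-free M0=0, M1=0, M2=1, M3=1, M4=1, M5=1, M6=0, M7=1 → 1; observed 1. Eliminates M4 stuck-at-0, M4 inverted output, M7 stuck-at-0, M7 inverted output.
Test 3 (a=1, b=1, c=0, d=1, e=0): fault-free M0=0, M1=1, M2=0, M3=0, M4=0, M5=1, M6=0, M7=0 → 0; observed 0. Eliminates M3 inverted output.
Only M3 stuck-at-0 is consistent with every test.

M3 stuck-at-0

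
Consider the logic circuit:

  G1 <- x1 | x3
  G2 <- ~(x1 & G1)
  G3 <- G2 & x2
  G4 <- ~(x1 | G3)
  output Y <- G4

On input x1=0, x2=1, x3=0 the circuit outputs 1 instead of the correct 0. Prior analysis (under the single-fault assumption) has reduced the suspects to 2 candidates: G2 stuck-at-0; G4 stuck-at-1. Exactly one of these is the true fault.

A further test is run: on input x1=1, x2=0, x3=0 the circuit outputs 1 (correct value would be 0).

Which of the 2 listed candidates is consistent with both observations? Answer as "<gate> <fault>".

G4 stuck-at-1

Evaluate each candidate on input x1=1, x2=0, x3=0:
  G2 stuck-at-0: G1=1, G2=0 [stuck-at-0], G3=0, G4=0 → 0 — eliminated
  G4 stuck-at-1: G1=1, G2=0, G3=0, G4=1 [stuck-at-1] → 1 — matches
Only G4 stuck-at-1 reproduces the observed 1.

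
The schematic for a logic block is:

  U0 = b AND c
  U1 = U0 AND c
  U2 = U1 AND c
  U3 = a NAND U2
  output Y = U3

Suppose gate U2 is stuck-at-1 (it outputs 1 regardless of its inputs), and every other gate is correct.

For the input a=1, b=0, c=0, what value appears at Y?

0

Propagate with U2 forced: U0=0, U1=0, U2=1 [stuck-at-1], U3=0.
So Y = 0. (Without the fault it would be 1.)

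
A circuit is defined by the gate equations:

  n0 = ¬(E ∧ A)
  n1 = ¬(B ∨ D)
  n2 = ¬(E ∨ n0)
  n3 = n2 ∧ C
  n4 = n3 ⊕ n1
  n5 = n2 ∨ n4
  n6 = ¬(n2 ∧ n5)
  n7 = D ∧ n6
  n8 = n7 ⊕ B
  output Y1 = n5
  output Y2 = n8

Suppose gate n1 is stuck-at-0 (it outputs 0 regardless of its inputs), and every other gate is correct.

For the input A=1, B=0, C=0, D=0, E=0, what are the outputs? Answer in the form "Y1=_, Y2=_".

Y1=0, Y2=0

Propagate with n1 forced: n0=1, n1=0 [stuck-at-0], n2=0, n3=0, n4=0, n5=0, n6=1, n7=0, n8=0.
So the outputs are Y1=0, Y2=0. (Without the fault they would be Y1=1, Y2=0.)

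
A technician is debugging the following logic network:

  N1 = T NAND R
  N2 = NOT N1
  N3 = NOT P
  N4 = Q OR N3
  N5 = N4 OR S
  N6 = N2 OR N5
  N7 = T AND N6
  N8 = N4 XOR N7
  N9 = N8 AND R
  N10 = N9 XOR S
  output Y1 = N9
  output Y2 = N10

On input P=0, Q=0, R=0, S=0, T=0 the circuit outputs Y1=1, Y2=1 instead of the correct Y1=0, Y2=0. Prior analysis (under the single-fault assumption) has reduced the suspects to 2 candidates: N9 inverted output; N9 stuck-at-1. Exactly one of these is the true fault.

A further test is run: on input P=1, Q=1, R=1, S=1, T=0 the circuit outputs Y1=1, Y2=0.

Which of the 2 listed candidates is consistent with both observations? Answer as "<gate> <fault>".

Evaluate each candidate on input P=1, Q=1, R=1, S=1, T=0:
  N9 inverted output: N1=1, N2=0, N3=0, N4=1, N5=1, N6=1, N7=0, N8=1, N9=0 [inverted output], N10=1 → Y1=0, Y2=1 — eliminated
  N9 stuck-at-1: N1=1, N2=0, N3=0, N4=1, N5=1, N6=1, N7=0, N8=1, N9=1 [stuck-at-1], N10=0 → Y1=1, Y2=0 — matches
Only N9 stuck-at-1 reproduces the observed Y1=1, Y2=0.

N9 stuck-at-1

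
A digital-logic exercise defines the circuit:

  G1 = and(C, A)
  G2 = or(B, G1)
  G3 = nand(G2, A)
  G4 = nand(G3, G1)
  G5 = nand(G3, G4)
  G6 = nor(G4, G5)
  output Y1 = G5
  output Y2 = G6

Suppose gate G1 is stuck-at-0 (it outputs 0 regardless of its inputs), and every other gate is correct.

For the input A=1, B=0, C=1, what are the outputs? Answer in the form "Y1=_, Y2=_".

Y1=0, Y2=0

Propagate with G1 forced: G1=0 [stuck-at-0], G2=0, G3=1, G4=1, G5=0, G6=0.
So the outputs are Y1=0, Y2=0. (Without the fault they would be Y1=1, Y2=0.)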